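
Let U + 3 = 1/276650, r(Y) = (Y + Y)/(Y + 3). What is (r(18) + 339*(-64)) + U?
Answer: -42017878643/1936550 ≈ -21697.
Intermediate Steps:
r(Y) = 2*Y/(3 + Y) (r(Y) = (2*Y)/(3 + Y) = 2*Y/(3 + Y))
U = -829949/276650 (U = -3 + 1/276650 = -829949/276650 ≈ -3.0000)
(r(18) + 339*(-64)) + U = (2*18/(3 + 18) + 339*(-64)) - 829949/276650 = (2*18/21 - 21696) - 829949/276650 = (2*18*(1/21) - 21696) - 829949/276650 = (12/7 - 21696) - 829949/276650 = -151860/7 - 829949/276650 = -42017878643/1936550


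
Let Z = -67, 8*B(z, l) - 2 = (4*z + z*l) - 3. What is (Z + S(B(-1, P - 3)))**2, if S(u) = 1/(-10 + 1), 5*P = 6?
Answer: 364816/81 ≈ 4503.9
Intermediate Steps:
P = 6/5 (P = (1/5)*6 = 6/5 ≈ 1.2000)
B(z, l) = -1/8 + z/2 + l*z/8 (B(z, l) = 1/4 + ((4*z + z*l) - 3)/8 = 1/4 + ((4*z + l*z) - 3)/8 = 1/4 + (-3 + 4*z + l*z)/8 = 1/4 + (-3/8 + z/2 + l*z/8) = -1/8 + z/2 + l*z/8)
S(u) = -1/9 (S(u) = 1/(-9) = -1/9)
(Z + S(B(-1, P - 3)))**2 = (-67 - 1/9)**2 = (-604/9)**2 = 364816/81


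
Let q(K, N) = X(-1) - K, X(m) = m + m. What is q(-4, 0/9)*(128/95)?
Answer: 256/95 ≈ 2.6947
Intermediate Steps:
X(m) = 2*m
q(K, N) = -2 - K (q(K, N) = 2*(-1) - K = -2 - K)
q(-4, 0/9)*(128/95) = (-2 - 1*(-4))*(128/95) = (-2 + 4)*(128*(1/95)) = 2*(128/95) = 256/95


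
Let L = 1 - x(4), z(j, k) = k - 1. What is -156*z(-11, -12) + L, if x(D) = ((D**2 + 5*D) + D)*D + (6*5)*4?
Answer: 1749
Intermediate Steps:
z(j, k) = -1 + k
x(D) = 120 + D*(D**2 + 6*D) (x(D) = (D**2 + 6*D)*D + 30*4 = D*(D**2 + 6*D) + 120 = 120 + D*(D**2 + 6*D))
L = -279 (L = 1 - (120 + 4**3 + 6*4**2) = 1 - (120 + 64 + 6*16) = 1 - (120 + 64 + 96) = 1 - 1*280 = 1 - 280 = -279)
-156*z(-11, -12) + L = -156*(-1 - 12) - 279 = -156*(-13) - 279 = 2028 - 279 = 1749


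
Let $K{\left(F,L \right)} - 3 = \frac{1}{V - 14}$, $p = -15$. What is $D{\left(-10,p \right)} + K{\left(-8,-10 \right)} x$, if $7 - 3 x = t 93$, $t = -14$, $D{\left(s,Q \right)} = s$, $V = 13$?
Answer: $\frac{2588}{3} \approx 862.67$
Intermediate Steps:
$x = \frac{1309}{3}$ ($x = \frac{7}{3} - \frac{\left(-14\right) 93}{3} = \frac{7}{3} - -434 = \frac{7}{3} + 434 = \frac{1309}{3} \approx 436.33$)
$K{\left(F,L \right)} = 2$ ($K{\left(F,L \right)} = 3 + \frac{1}{13 - 14} = 3 + \frac{1}{-1} = 3 - 1 = 2$)
$D{\left(-10,p \right)} + K{\left(-8,-10 \right)} x = -10 + 2 \cdot \frac{1309}{3} = -10 + \frac{2618}{3} = \frac{2588}{3}$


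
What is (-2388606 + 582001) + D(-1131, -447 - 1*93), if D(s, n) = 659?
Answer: -1805946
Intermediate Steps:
(-2388606 + 582001) + D(-1131, -447 - 1*93) = (-2388606 + 582001) + 659 = -1806605 + 659 = -1805946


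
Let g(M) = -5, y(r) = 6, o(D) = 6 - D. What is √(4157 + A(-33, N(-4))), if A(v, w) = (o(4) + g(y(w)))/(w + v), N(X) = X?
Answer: 2*√1422761/37 ≈ 64.475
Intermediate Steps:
A(v, w) = -3/(v + w) (A(v, w) = ((6 - 1*4) - 5)/(w + v) = ((6 - 4) - 5)/(v + w) = (2 - 5)/(v + w) = -3/(v + w))
√(4157 + A(-33, N(-4))) = √(4157 - 3/(-33 - 4)) = √(4157 - 3/(-37)) = √(4157 - 3*(-1/37)) = √(4157 + 3/37) = √(153812/37) = 2*√1422761/37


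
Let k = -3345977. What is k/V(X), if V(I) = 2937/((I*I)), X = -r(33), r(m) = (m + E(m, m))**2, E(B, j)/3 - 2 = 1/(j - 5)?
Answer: -1603460158196461875/601748224 ≈ -2.6647e+9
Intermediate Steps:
E(B, j) = 6 + 3/(-5 + j) (E(B, j) = 6 + 3/(j - 5) = 6 + 3/(-5 + j))
r(m) = (m + 3*(-9 + 2*m)/(-5 + m))**2
X = -1199025/784 (X = -(-27 + 33 + 33**2)**2/(-5 + 33)**2 = -(-27 + 33 + 1089)**2/28**2 = -1095**2/784 = -1199025/784 ≈ -1529.4)
V(I) = 2937/I**2 (V(I) = 2937/(I**2) = 2937/I**2)
k/V(X) = -3345977/(2937/(-1199025/784)**2) = -3345977/(2937*(614656/1437660950625)) = -3345977/601748224/479220316875 = -3345977*479220316875/601748224 = -1603460158196461875/601748224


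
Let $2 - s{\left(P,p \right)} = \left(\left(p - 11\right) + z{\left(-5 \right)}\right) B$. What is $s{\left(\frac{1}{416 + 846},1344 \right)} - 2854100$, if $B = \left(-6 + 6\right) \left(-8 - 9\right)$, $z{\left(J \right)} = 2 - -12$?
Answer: $-2854098$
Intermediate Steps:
$z{\left(J \right)} = 14$ ($z{\left(J \right)} = 2 + 12 = 14$)
$B = 0$ ($B = 0 \left(-17\right) = 0$)
$s{\left(P,p \right)} = 2$ ($s{\left(P,p \right)} = 2 - \left(\left(p - 11\right) + 14\right) 0 = 2 - \left(\left(-11 + p\right) + 14\right) 0 = 2 - \left(3 + p\right) 0 = 2 - 0 = 2 + 0 = 2$)
$s{\left(\frac{1}{416 + 846},1344 \right)} - 2854100 = 2 - 2854100 = -2854098$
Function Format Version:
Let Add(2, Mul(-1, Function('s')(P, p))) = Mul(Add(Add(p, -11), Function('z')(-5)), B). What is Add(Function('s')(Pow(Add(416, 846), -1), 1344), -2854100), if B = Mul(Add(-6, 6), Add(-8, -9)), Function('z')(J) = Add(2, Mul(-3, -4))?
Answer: -2854098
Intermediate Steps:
Function('z')(J) = 14 (Function('z')(J) = Add(2, 12) = 14)
B = 0 (B = Mul(0, -17) = 0)
Function('s')(P, p) = 2 (Function('s')(P, p) = Add(2, Mul(-1, Mul(Add(Add(p, -11), 14), 0))) = Add(2, Mul(-1, Mul(Add(Add(-11, p), 14), 0))) = Add(2, Mul(-1, Mul(Add(3, p), 0))) = Add(2, Mul(-1, 0)) = Add(2, 0) = 2)
Add(Function('s')(Pow(Add(416, 846), -1), 1344), -2854100) = Add(2, -2854100) = -2854098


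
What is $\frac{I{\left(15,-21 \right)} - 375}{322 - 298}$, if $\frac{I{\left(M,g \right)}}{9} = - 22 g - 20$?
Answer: $\frac{1201}{8} \approx 150.13$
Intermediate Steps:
$I{\left(M,g \right)} = -180 - 198 g$ ($I{\left(M,g \right)} = 9 \left(- 22 g - 20\right) = 9 \left(-20 - 22 g\right) = -180 - 198 g$)
$\frac{I{\left(15,-21 \right)} - 375}{322 - 298} = \frac{\left(-180 - -4158\right) - 375}{322 - 298} = \frac{\left(-180 + 4158\right) - 375}{24} = \left(3978 - 375\right) \frac{1}{24} = 3603 \cdot \frac{1}{24} = \frac{1201}{8}$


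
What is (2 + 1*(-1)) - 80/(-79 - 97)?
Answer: 16/11 ≈ 1.4545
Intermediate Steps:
(2 + 1*(-1)) - 80/(-79 - 97) = (2 - 1) - 80/(-176) = 1 - 80*(-1/176) = 1 + 5/11 = 16/11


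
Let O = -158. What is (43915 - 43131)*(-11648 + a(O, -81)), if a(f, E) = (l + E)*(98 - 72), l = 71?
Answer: -9335872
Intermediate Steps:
a(f, E) = 1846 + 26*E (a(f, E) = (71 + E)*(98 - 72) = (71 + E)*26 = 1846 + 26*E)
(43915 - 43131)*(-11648 + a(O, -81)) = (43915 - 43131)*(-11648 + (1846 + 26*(-81))) = 784*(-11648 + (1846 - 2106)) = 784*(-11648 - 260) = 784*(-11908) = -9335872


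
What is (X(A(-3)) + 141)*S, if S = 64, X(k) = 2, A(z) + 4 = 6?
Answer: 9152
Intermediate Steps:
A(z) = 2 (A(z) = -4 + 6 = 2)
(X(A(-3)) + 141)*S = (2 + 141)*64 = 143*64 = 9152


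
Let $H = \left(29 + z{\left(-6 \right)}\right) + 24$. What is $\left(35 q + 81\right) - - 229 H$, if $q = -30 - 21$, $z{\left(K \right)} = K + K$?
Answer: $7685$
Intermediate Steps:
$z{\left(K \right)} = 2 K$
$q = -51$ ($q = -30 - 21 = -51$)
$H = 41$ ($H = \left(29 + 2 \left(-6\right)\right) + 24 = \left(29 - 12\right) + 24 = 17 + 24 = 41$)
$\left(35 q + 81\right) - - 229 H = \left(35 \left(-51\right) + 81\right) - \left(-229\right) 41 = \left(-1785 + 81\right) - -9389 = -1704 + 9389 = 7685$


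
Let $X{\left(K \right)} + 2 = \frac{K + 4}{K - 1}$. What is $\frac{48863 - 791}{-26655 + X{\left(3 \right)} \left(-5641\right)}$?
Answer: $- \frac{32048}{23411} \approx -1.3689$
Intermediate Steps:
$X{\left(K \right)} = -2 + \frac{4 + K}{-1 + K}$ ($X{\left(K \right)} = -2 + \frac{K + 4}{K - 1} = -2 + \frac{4 + K}{-1 + K}$)
$\frac{48863 - 791}{-26655 + X{\left(3 \right)} \left(-5641\right)} = \frac{48863 - 791}{-26655 + \frac{6 - 3}{-1 + 3} \left(-5641\right)} = \frac{48072}{-26655 + \frac{6 - 3}{2} \left(-5641\right)} = \frac{48072}{-26655 + \frac{1}{2} \cdot 3 \left(-5641\right)} = \frac{48072}{-26655 + \frac{3}{2} \left(-5641\right)} = \frac{48072}{-26655 - \frac{16923}{2}} = \frac{48072}{- \frac{70233}{2}} = 48072 \left(- \frac{2}{70233}\right) = - \frac{32048}{23411}$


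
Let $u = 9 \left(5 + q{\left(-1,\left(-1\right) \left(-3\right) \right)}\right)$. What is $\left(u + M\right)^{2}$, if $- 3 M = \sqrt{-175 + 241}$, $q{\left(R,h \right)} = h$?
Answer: $\frac{\left(216 - \sqrt{66}\right)^{2}}{9} \approx 4801.4$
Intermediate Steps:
$u = 72$ ($u = 9 \left(5 - -3\right) = 9 \left(5 + 3\right) = 9 \cdot 8 = 72$)
$M = - \frac{\sqrt{66}}{3}$ ($M = - \frac{\sqrt{-175 + 241}}{3} = - \frac{\sqrt{66}}{3} \approx -2.708$)
$\left(u + M\right)^{2} = \left(72 - \frac{\sqrt{66}}{3}\right)^{2}$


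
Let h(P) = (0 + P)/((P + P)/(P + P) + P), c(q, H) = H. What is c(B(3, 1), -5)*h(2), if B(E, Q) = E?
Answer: -10/3 ≈ -3.3333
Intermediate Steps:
h(P) = P/(1 + P) (h(P) = P/((2*P)/((2*P)) + P) = P/((2*P)*(1/(2*P)) + P) = P/(1 + P))
c(B(3, 1), -5)*h(2) = -10/(1 + 2) = -10/3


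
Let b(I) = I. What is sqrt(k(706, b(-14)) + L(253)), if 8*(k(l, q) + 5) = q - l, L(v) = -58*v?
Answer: 3*I*sqrt(1641) ≈ 121.53*I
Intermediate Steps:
k(l, q) = -5 - l/8 + q/8 (k(l, q) = -5 + (q - l)/8 = -5 + (-l/8 + q/8) = -5 - l/8 + q/8)
sqrt(k(706, b(-14)) + L(253)) = sqrt((-5 - 1/8*706 + (1/8)*(-14)) - 58*253) = sqrt((-5 - 353/4 - 7/4) - 14674) = sqrt(-95 - 14674) = sqrt(-14769) = 3*I*sqrt(1641)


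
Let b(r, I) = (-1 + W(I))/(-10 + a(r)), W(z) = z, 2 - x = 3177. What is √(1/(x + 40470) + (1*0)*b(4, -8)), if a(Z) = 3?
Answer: √37295/37295 ≈ 0.0051782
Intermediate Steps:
x = -3175 (x = 2 - 1*3177 = 2 - 3177 = -3175)
b(r, I) = ⅐ - I/7 (b(r, I) = (-1 + I)/(-10 + 3) = (-1 + I)/(-7) = (-1 + I)*(-⅐) = ⅐ - I/7)
√(1/(x + 40470) + (1*0)*b(4, -8)) = √(1/(-3175 + 40470) + (1*0)*(⅐ - ⅐*(-8))) = √(1/37295 + 0*(⅐ + 8/7)) = √(1/37295 + 0*(9/7)) = √(1/37295 + 0) = √(1/37295) = √37295/37295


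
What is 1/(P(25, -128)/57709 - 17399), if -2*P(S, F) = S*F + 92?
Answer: -57709/1004077337 ≈ -5.7475e-5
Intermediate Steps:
P(S, F) = -46 - F*S/2 (P(S, F) = -(S*F + 92)/2 = -(F*S + 92)/2 = -(92 + F*S)/2 = -46 - F*S/2)
1/(P(25, -128)/57709 - 17399) = 1/((-46 - ½*(-128)*25)/57709 - 17399) = 1/((-46 + 1600)*(1/57709) - 17399) = 1/(1554*(1/57709) - 17399) = 1/(1554/57709 - 17399) = 1/(-1004077337/57709) = -57709/1004077337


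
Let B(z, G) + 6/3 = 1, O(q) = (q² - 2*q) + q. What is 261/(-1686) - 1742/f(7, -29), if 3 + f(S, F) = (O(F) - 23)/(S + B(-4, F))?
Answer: -5946147/465898 ≈ -12.763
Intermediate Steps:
O(q) = q² - q
B(z, G) = -1 (B(z, G) = -2 + 1 = -1)
f(S, F) = -3 + (-23 + F*(-1 + F))/(-1 + S) (f(S, F) = -3 + (F*(-1 + F) - 23)/(S - 1) = -3 + (-23 + F*(-1 + F))/(-1 + S))
261/(-1686) - 1742/f(7, -29) = 261/(-1686) - 1742*(-1 + 7)/(-20 - 3*7 - 29*(-1 - 29)) = 261*(-1/1686) - 1742*6/(-20 - 21 - 29*(-30)) = -87/562 - 1742*6/(-20 - 21 + 870) = -87/562 - 1742/((⅙)*829) = -87/562 - 1742/829/6 = -87/562 - 1742*6/829 = -87/562 - 10452/829 = -5946147/465898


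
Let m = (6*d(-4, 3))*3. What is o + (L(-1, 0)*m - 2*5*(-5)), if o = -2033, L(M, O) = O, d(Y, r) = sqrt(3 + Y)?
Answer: -1983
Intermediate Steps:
m = 18*I (m = (6*sqrt(3 - 4))*3 = (6*sqrt(-1))*3 = (6*I)*3 = 18*I ≈ 18.0*I)
o + (L(-1, 0)*m - 2*5*(-5)) = -2033 + (0*(18*I) - 2*5*(-5)) = -2033 + (0 - 10*(-5)) = -2033 + (0 + 50) = -2033 + 50 = -1983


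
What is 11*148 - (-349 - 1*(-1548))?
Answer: 429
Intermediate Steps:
11*148 - (-349 - 1*(-1548)) = 1628 - (-349 + 1548) = 1628 - 1*1199 = 1628 - 1199 = 429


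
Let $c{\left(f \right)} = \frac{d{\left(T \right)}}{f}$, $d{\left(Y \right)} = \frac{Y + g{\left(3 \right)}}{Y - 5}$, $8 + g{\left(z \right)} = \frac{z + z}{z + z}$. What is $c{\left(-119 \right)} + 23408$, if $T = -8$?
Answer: $\frac{36212161}{1547} \approx 23408.0$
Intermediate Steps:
$g{\left(z \right)} = -7$ ($g{\left(z \right)} = -8 + \frac{z + z}{z + z} = -8 + \frac{2 z}{2 z} = -8 + 2 z \frac{1}{2 z} = -8 + 1 = -7$)
$d{\left(Y \right)} = \frac{-7 + Y}{-5 + Y}$ ($d{\left(Y \right)} = \frac{Y - 7}{Y - 5} = \frac{-7 + Y}{-5 + Y}$)
$c{\left(f \right)} = \frac{15}{13 f}$ ($c{\left(f \right)} = \frac{\frac{1}{-5 - 8} \left(-7 - 8\right)}{f} = \frac{\frac{1}{-13} \left(-15\right)}{f} = \frac{\left(- \frac{1}{13}\right) \left(-15\right)}{f} = \frac{15}{13 f}$)
$c{\left(-119 \right)} + 23408 = \frac{15}{13 \left(-119\right)} + 23408 = \frac{15}{13} \left(- \frac{1}{119}\right) + 23408 = - \frac{15}{1547} + 23408 = \frac{36212161}{1547}$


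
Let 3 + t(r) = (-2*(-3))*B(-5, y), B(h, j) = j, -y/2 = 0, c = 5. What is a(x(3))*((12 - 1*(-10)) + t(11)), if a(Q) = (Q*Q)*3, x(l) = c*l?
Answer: 12825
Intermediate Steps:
y = 0 (y = -2*0 = 0)
t(r) = -3 (t(r) = -3 - 2*(-3)*0 = -3 + 6*0 = -3 + 0 = -3)
x(l) = 5*l
a(Q) = 3*Q² (a(Q) = Q²*3 = 3*Q²)
a(x(3))*((12 - 1*(-10)) + t(11)) = (3*(5*3)²)*((12 - 1*(-10)) - 3) = (3*15²)*((12 + 10) - 3) = (3*225)*(22 - 3) = 675*19 = 12825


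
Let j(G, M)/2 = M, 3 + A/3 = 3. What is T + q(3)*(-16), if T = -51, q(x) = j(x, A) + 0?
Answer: -51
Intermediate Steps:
A = 0 (A = -9 + 3*3 = -9 + 9 = 0)
j(G, M) = 2*M
q(x) = 0 (q(x) = 2*0 + 0 = 0 + 0 = 0)
T + q(3)*(-16) = -51 + 0*(-16) = -51 + 0 = -51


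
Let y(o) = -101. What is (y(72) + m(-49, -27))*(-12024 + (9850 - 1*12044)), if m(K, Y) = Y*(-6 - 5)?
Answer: -2786728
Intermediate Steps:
m(K, Y) = -11*Y (m(K, Y) = Y*(-11) = -11*Y)
(y(72) + m(-49, -27))*(-12024 + (9850 - 1*12044)) = (-101 - 11*(-27))*(-12024 + (9850 - 1*12044)) = (-101 + 297)*(-12024 + (9850 - 12044)) = 196*(-12024 - 2194) = 196*(-14218) = -2786728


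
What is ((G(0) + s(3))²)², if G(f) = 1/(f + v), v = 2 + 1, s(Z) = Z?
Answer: 10000/81 ≈ 123.46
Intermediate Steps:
v = 3
G(f) = 1/(3 + f) (G(f) = 1/(f + 3) = 1/(3 + f))
((G(0) + s(3))²)² = ((1/(3 + 0) + 3)²)² = ((1/3 + 3)²)² = ((⅓ + 3)²)² = ((10/3)²)² = (100/9)² = 10000/81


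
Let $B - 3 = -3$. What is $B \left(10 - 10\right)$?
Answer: $0$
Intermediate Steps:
$B = 0$ ($B = 3 - 3 = 0$)
$B \left(10 - 10\right) = 0 \left(10 - 10\right) = 0 \cdot 0 = 0$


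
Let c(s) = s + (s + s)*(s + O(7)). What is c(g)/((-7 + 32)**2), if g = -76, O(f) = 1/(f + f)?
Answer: 80256/4375 ≈ 18.344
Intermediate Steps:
O(f) = 1/(2*f)
c(s) = s + 2*s*(1/14 + s) (c(s) = s + (s + s)*(s + (1/2)/7) = s + (2*s)*(s + (1/2)*(1/7)) = s + (2*s)*(s + 1/14) = s + (2*s)*(1/14 + s) = s + 2*s*(1/14 + s))
c(g)/((-7 + 32)**2) = ((2/7)*(-76)*(4 + 7*(-76)))/((-7 + 32)**2) = ((2/7)*(-76)*(4 - 532))/(25**2) = ((2/7)*(-76)*(-528))/625 = (80256/7)*(1/625) = 80256/4375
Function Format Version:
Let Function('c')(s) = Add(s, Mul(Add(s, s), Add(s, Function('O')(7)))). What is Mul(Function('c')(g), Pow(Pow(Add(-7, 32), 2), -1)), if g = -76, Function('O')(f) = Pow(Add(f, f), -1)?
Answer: Rational(80256, 4375) ≈ 18.344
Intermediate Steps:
Function('O')(f) = Mul(Rational(1, 2), Pow(f, -1)) (Function('O')(f) = Pow(Mul(2, f), -1) = Mul(Rational(1, 2), Pow(f, -1)))
Function('c')(s) = Add(s, Mul(2, s, Add(Rational(1, 14), s))) (Function('c')(s) = Add(s, Mul(Add(s, s), Add(s, Mul(Rational(1, 2), Pow(7, -1))))) = Add(s, Mul(Mul(2, s), Add(s, Mul(Rational(1, 2), Rational(1, 7))))) = Add(s, Mul(Mul(2, s), Add(s, Rational(1, 14)))) = Add(s, Mul(Mul(2, s), Add(Rational(1, 14), s))) = Add(s, Mul(2, s, Add(Rational(1, 14), s))))
Mul(Function('c')(g), Pow(Pow(Add(-7, 32), 2), -1)) = Mul(Mul(Rational(2, 7), -76, Add(4, Mul(7, -76))), Pow(Pow(Add(-7, 32), 2), -1)) = Mul(Mul(Rational(2, 7), -76, Add(4, -532)), Pow(Pow(25, 2), -1)) = Mul(Mul(Rational(2, 7), -76, -528), Pow(625, -1)) = Mul(Rational(80256, 7), Rational(1, 625)) = Rational(80256, 4375)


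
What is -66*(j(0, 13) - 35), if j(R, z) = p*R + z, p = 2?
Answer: 1452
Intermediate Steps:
j(R, z) = z + 2*R (j(R, z) = 2*R + z = z + 2*R)
-66*(j(0, 13) - 35) = -66*((13 + 2*0) - 35) = -66*((13 + 0) - 35) = -66*(13 - 35) = -66*(-22) = 1452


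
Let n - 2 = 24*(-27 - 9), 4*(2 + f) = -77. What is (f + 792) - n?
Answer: 6531/4 ≈ 1632.8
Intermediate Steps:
f = -85/4 (f = -2 + (¼)*(-77) = -2 - 77/4 = -85/4 ≈ -21.250)
n = -862 (n = 2 + 24*(-27 - 9) = 2 + 24*(-36) = 2 - 864 = -862)
(f + 792) - n = (-85/4 + 792) - 1*(-862) = 3083/4 + 862 = 6531/4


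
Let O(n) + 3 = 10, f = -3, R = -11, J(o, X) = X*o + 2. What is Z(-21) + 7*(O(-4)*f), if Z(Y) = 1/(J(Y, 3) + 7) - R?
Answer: -7345/54 ≈ -136.02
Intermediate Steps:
J(o, X) = 2 + X*o
O(n) = 7 (O(n) = -3 + 10 = 7)
Z(Y) = 11 + 1/(9 + 3*Y) (Z(Y) = 1/((2 + 3*Y) + 7) - 1*(-11) = 1/(9 + 3*Y) + 11 = 11 + 1/(9 + 3*Y))
Z(-21) + 7*(O(-4)*f) = (100 + 33*(-21))/(3*(3 - 21)) + 7*(7*(-3)) = (1/3)*(100 - 693)/(-18) + 7*(-21) = (1/3)*(-1/18)*(-593) - 147 = 593/54 - 147 = -7345/54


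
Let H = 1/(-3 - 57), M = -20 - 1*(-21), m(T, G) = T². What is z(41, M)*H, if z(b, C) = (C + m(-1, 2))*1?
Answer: -1/30 ≈ -0.033333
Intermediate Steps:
M = 1 (M = -20 + 21 = 1)
z(b, C) = 1 + C (z(b, C) = (C + (-1)²)*1 = (C + 1)*1 = (1 + C)*1 = 1 + C)
H = -1/60 (H = 1/(-60) = -1/60 ≈ -0.016667)
z(41, M)*H = (1 + 1)*(-1/60) = 2*(-1/60) = -1/30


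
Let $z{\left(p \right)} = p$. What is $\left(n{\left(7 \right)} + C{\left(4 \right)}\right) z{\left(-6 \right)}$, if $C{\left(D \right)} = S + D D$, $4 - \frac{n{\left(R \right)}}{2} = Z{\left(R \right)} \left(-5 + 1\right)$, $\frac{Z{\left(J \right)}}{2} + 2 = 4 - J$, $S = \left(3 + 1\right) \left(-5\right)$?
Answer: $456$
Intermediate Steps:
$S = -20$ ($S = 4 \left(-5\right) = -20$)
$Z{\left(J \right)} = 4 - 2 J$ ($Z{\left(J \right)} = -4 + 2 \left(4 - J\right) = -4 - \left(-8 + 2 J\right) = 4 - 2 J$)
$n{\left(R \right)} = 40 - 16 R$ ($n{\left(R \right)} = 8 - 2 \left(4 - 2 R\right) \left(-5 + 1\right) = 8 - 2 \left(4 - 2 R\right) \left(-4\right) = 8 - 2 \left(-16 + 8 R\right) = 8 - \left(-32 + 16 R\right) = 40 - 16 R$)
$C{\left(D \right)} = -20 + D^{2}$ ($C{\left(D \right)} = -20 + D D = -20 + D^{2}$)
$\left(n{\left(7 \right)} + C{\left(4 \right)}\right) z{\left(-6 \right)} = \left(\left(40 - 112\right) - \left(20 - 4^{2}\right)\right) \left(-6\right) = \left(\left(40 - 112\right) + \left(-20 + 16\right)\right) \left(-6\right) = \left(-72 - 4\right) \left(-6\right) = \left(-76\right) \left(-6\right) = 456$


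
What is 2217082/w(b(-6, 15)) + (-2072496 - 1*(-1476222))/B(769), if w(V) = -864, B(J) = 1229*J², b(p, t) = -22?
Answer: -805668644266297/313970113008 ≈ -2566.1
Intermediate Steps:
2217082/w(b(-6, 15)) + (-2072496 - 1*(-1476222))/B(769) = 2217082/(-864) + (-2072496 - 1*(-1476222))/((1229*769²)) = 2217082*(-1/864) + (-2072496 + 1476222)/((1229*591361)) = -1108541/432 - 596274/726782669 = -805668644266297/313970113008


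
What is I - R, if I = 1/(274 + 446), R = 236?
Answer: -169919/720 ≈ -236.00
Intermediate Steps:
I = 1/720 ≈ 0.0013889
I - R = 1/720 - 1*236 = 1/720 - 236 = -169919/720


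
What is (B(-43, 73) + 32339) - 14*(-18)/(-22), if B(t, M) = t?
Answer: 355130/11 ≈ 32285.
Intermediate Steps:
(B(-43, 73) + 32339) - 14*(-18)/(-22) = (-43 + 32339) - 14*(-18)/(-22) = 32296 + 252*(-1/22) = 32296 - 126/11 = 355130/11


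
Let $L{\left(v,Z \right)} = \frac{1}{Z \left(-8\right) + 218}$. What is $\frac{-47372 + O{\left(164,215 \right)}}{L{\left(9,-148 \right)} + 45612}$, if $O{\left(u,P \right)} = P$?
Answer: $- \frac{66114114}{63948025} \approx -1.0339$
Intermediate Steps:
$L{\left(v,Z \right)} = \frac{1}{218 - 8 Z}$ ($L{\left(v,Z \right)} = \frac{1}{- 8 Z + 218} = \frac{1}{218 - 8 Z}$)
$\frac{-47372 + O{\left(164,215 \right)}}{L{\left(9,-148 \right)} + 45612} = \frac{-47372 + 215}{- \frac{1}{-218 + 8 \left(-148\right)} + 45612} = - \frac{47157}{- \frac{1}{-218 - 1184} + 45612} = - \frac{47157}{- \frac{1}{-1402} + 45612} = - \frac{47157}{\left(-1\right) \left(- \frac{1}{1402}\right) + 45612} = - \frac{47157}{\frac{1}{1402} + 45612} = - \frac{47157}{\frac{63948025}{1402}} = \left(-47157\right) \frac{1402}{63948025} = - \frac{66114114}{63948025}$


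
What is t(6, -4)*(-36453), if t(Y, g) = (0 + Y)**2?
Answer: -1312308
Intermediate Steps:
t(Y, g) = Y**2
t(6, -4)*(-36453) = 6**2*(-36453) = 36*(-36453) = -1312308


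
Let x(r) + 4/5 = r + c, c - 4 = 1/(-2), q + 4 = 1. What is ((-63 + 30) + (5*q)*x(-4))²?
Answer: 729/4 ≈ 182.25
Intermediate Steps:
q = -3 (q = -4 + 1 = -3)
c = 7/2 (c = 4 + 1/(-2) = 4 - ½ = 7/2 ≈ 3.5000)
x(r) = 27/10 + r (x(r) = -⅘ + (r + 7/2) = -⅘ + (7/2 + r) = 27/10 + r)
((-63 + 30) + (5*q)*x(-4))² = ((-63 + 30) + (5*(-3))*(27/10 - 4))² = (-33 - 15*(-13/10))² = (-33 + 39/2)² = (-27/2)² = 729/4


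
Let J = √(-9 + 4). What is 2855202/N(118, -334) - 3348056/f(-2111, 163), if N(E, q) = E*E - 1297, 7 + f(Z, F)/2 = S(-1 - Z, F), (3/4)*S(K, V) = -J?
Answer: 444392836090/2192889 - 20088336*I*√5/521 ≈ 2.0265e+5 - 86217.0*I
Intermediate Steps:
J = I*√5 (J = √(-5) = I*√5 ≈ 2.2361*I)
S(K, V) = -4*I*√5/3 (S(K, V) = 4*(-I*√5)/3 = -4*I*√5/3)
f(Z, F) = -14 - 8*I*√5/3 (f(Z, F) = -14 + 2*(-4*I*√5/3) = -14 - 8*I*√5/3)
N(E, q) = -1297 + E² (N(E, q) = E² - 1297 = -1297 + E²)
2855202/N(118, -334) - 3348056/f(-2111, 163) = 2855202/(-1297 + 118²) - 3348056/(-14 - 8*I*√5/3) = 2855202/(-1297 + 13924) - 3348056/(-14 - 8*I*√5/3) = 2855202/12627 - 3348056/(-14 - 8*I*√5/3) = 2855202*(1/12627) - 3348056/(-14 - 8*I*√5/3) = 951734/4209 - 3348056/(-14 - 8*I*√5/3)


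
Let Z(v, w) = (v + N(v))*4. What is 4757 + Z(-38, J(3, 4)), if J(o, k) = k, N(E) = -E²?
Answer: -1171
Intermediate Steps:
Z(v, w) = -4*v² + 4*v (Z(v, w) = (v - v²)*4 = -4*v² + 4*v)
4757 + Z(-38, J(3, 4)) = 4757 + 4*(-38)*(1 - 1*(-38)) = 4757 + 4*(-38)*(1 + 38) = 4757 + 4*(-38)*39 = 4757 - 5928 = -1171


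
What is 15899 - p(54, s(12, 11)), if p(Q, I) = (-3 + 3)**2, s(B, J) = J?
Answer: 15899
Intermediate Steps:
p(Q, I) = 0 (p(Q, I) = 0**2 = 0)
15899 - p(54, s(12, 11)) = 15899 - 1*0 = 15899 + 0 = 15899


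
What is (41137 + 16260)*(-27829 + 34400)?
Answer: 377155687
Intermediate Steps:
(41137 + 16260)*(-27829 + 34400) = 57397*6571 = 377155687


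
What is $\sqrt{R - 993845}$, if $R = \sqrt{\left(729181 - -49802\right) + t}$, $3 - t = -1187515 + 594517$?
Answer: $\sqrt{-993845 + 4 \sqrt{85749}} \approx 996.33 i$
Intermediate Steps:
$t = 593001$ ($t = 3 - \left(-1187515 + 594517\right) = 3 - -592998 = 3 + 592998 = 593001$)
$R = 4 \sqrt{85749}$ ($R = \sqrt{\left(729181 - -49802\right) + 593001} = \sqrt{\left(729181 + 49802\right) + 593001} = \sqrt{778983 + 593001} = \sqrt{1371984} = 4 \sqrt{85749} \approx 1171.3$)
$\sqrt{R - 993845} = \sqrt{4 \sqrt{85749} - 993845} = \sqrt{-993845 + 4 \sqrt{85749}}$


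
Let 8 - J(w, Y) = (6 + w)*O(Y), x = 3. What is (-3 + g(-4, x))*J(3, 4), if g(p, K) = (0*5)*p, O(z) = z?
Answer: 84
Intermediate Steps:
g(p, K) = 0 (g(p, K) = 0*p = 0)
J(w, Y) = 8 - Y*(6 + w) (J(w, Y) = 8 - (6 + w)*Y = 8 - Y*(6 + w))
(-3 + g(-4, x))*J(3, 4) = (-3 + 0)*(8 - 6*4 - 1*4*3) = -3*(8 - 24 - 12) = -3*(-28) = 84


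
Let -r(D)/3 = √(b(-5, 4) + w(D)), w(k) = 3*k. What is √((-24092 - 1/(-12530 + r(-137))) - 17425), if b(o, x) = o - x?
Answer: √2*√((520208009 + 249102*I*√105)/(-6265 - 3*I*√105))/2 ≈ 9.6089e-10 - 203.76*I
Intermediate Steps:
r(D) = -3*√(-9 + 3*D) (r(D) = -3*√((-5 - 1*4) + 3*D) = -3*√((-5 - 4) + 3*D) = -3*√(-9 + 3*D))
√((-24092 - 1/(-12530 + r(-137))) - 17425) = √((-24092 - 1/(-12530 - 3*√(-9 + 3*(-137)))) - 17425) = √((-24092 - 1/(-12530 - 3*√(-9 - 411))) - 17425) = √((-24092 - 1/(-12530 - 6*I*√105)) - 17425) = √(-41517 - 1/(-12530 - 6*I*√105))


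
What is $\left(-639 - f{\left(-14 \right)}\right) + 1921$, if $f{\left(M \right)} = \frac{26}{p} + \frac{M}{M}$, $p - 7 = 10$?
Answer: $\frac{21751}{17} \approx 1279.5$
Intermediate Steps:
$p = 17$ ($p = 7 + 10 = 17$)
$f{\left(M \right)} = \frac{43}{17}$ ($f{\left(M \right)} = \frac{26}{17} + \frac{M}{M} = 26 \cdot \frac{1}{17} + 1 = \frac{26}{17} + 1 = \frac{43}{17}$)
$\left(-639 - f{\left(-14 \right)}\right) + 1921 = \left(-639 - \frac{43}{17}\right) + 1921 = - \frac{10906}{17} + 1921 = \frac{21751}{17}$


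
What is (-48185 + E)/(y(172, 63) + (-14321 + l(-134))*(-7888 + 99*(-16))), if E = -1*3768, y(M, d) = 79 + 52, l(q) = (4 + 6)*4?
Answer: -51953/135269763 ≈ -0.00038407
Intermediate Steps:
l(q) = 40 (l(q) = 10*4 = 40)
y(M, d) = 131
E = -3768
(-48185 + E)/(y(172, 63) + (-14321 + l(-134))*(-7888 + 99*(-16))) = (-48185 - 3768)/(131 + (-14321 + 40)*(-7888 + 99*(-16))) = -51953/(131 - 14281*(-7888 - 1584)) = -51953/(131 - 14281*(-9472)) = -51953/(131 + 135269632) = -51953/135269763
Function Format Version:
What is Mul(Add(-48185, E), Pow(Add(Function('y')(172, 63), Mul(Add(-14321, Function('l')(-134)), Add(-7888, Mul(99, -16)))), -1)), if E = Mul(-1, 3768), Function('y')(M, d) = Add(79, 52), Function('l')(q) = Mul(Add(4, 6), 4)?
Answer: Rational(-51953, 135269763) ≈ -0.00038407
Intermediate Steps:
Function('l')(q) = 40 (Function('l')(q) = Mul(10, 4) = 40)
Function('y')(M, d) = 131
E = -3768
Mul(Add(-48185, E), Pow(Add(Function('y')(172, 63), Mul(Add(-14321, Function('l')(-134)), Add(-7888, Mul(99, -16)))), -1)) = Mul(Add(-48185, -3768), Pow(Add(131, Mul(Add(-14321, 40), Add(-7888, Mul(99, -16)))), -1)) = Mul(-51953, Pow(Add(131, Mul(-14281, Add(-7888, -1584))), -1)) = Mul(-51953, Pow(Add(131, Mul(-14281, -9472)), -1)) = Mul(-51953, Pow(Add(131, 135269632), -1)) = Mul(-51953, Pow(135269763, -1)) = Mul(-51953, Rational(1, 135269763)) = Rational(-51953, 135269763)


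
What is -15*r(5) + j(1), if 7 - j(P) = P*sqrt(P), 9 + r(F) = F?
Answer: 66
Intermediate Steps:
r(F) = -9 + F
j(P) = 7 - P**(3/2) (j(P) = 7 - P*sqrt(P) = 7 - P**(3/2))
-15*r(5) + j(1) = -15*(-9 + 5) + (7 - 1**(3/2)) = -15*(-4) + (7 - 1*1) = 60 + (7 - 1) = 60 + 6 = 66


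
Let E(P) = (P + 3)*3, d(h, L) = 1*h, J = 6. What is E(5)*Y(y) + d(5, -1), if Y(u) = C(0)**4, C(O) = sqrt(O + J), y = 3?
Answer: 869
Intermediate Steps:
C(O) = sqrt(6 + O) (C(O) = sqrt(O + 6) = sqrt(6 + O))
d(h, L) = h
E(P) = 9 + 3*P (E(P) = (3 + P)*3 = 9 + 3*P)
Y(u) = 36 (Y(u) = (sqrt(6 + 0))**4 = (sqrt(6))**4 = 36)
E(5)*Y(y) + d(5, -1) = (9 + 3*5)*36 + 5 = (9 + 15)*36 + 5 = 24*36 + 5 = 864 + 5 = 869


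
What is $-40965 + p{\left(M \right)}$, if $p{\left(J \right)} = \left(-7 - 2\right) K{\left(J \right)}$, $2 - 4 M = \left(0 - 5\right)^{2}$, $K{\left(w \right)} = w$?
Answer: $- \frac{163653}{4} \approx -40913.0$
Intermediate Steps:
$M = - \frac{23}{4}$ ($M = \frac{1}{2} - \frac{\left(0 - 5\right)^{2}}{4} = \frac{1}{2} - \frac{\left(-5\right)^{2}}{4} = \frac{1}{2} - \frac{25}{4} = - \frac{23}{4} \approx -5.75$)
$p{\left(J \right)} = - 9 J$ ($p{\left(J \right)} = \left(-7 - 2\right) J = - 9 J$)
$-40965 + p{\left(M \right)} = -40965 - - \frac{207}{4} = -40965 + \frac{207}{4} = - \frac{163653}{4}$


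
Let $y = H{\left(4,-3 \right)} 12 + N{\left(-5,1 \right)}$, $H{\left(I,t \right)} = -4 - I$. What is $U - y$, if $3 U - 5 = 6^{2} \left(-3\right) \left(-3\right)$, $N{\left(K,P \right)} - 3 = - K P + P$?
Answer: $\frac{590}{3} \approx 196.67$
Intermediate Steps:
$N{\left(K,P \right)} = 3 + P - K P$ ($N{\left(K,P \right)} = 3 + \left(- K P + P\right) = 3 - \left(- P + K P\right) = 3 + P - K P$)
$U = \frac{329}{3}$ ($U = \frac{5}{3} + \frac{6^{2} \left(-3\right) \left(-3\right)}{3} = \frac{5}{3} + \frac{36 \left(-3\right) \left(-3\right)}{3} = \frac{5}{3} + \frac{\left(-108\right) \left(-3\right)}{3} = \frac{5}{3} + \frac{1}{3} \cdot 324 = \frac{5}{3} + 108 = \frac{329}{3} \approx 109.67$)
$y = -87$ ($y = \left(-4 - 4\right) 12 + \left(3 + 1 - \left(-5\right) 1\right) = \left(-4 - 4\right) 12 + \left(3 + 1 + 5\right) = \left(-8\right) 12 + 9 = -96 + 9 = -87$)
$U - y = \frac{329}{3} - -87 = \frac{329}{3} + 87 = \frac{590}{3}$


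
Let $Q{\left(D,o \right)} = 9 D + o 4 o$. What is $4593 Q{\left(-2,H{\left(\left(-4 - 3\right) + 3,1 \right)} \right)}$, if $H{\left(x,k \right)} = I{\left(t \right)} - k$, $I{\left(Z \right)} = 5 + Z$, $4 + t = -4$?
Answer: $211278$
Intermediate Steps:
$t = -8$ ($t = -4 - 4 = -8$)
$H{\left(x,k \right)} = -3 - k$ ($H{\left(x,k \right)} = \left(5 - 8\right) - k = -3 - k$)
$Q{\left(D,o \right)} = 4 o^{2} + 9 D$ ($Q{\left(D,o \right)} = 9 D + 4 o o = 9 D + 4 o^{2} = 4 o^{2} + 9 D$)
$4593 Q{\left(-2,H{\left(\left(-4 - 3\right) + 3,1 \right)} \right)} = 4593 \left(4 \left(-3 - 1\right)^{2} + 9 \left(-2\right)\right) = 4593 \left(4 \left(-3 - 1\right)^{2} - 18\right) = 4593 \left(4 \left(-4\right)^{2} - 18\right) = 4593 \left(4 \cdot 16 - 18\right) = 4593 \left(64 - 18\right) = 4593 \cdot 46 = 211278$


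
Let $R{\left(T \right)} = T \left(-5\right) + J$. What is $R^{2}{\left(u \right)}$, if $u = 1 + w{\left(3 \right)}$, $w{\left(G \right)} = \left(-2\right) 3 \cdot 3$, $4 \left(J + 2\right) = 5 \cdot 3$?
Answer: $\frac{120409}{16} \approx 7525.6$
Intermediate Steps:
$J = \frac{7}{4}$ ($J = -2 + \frac{5 \cdot 3}{4} = -2 + \frac{1}{4} \cdot 15 = -2 + \frac{15}{4} = \frac{7}{4} \approx 1.75$)
$w{\left(G \right)} = -18$ ($w{\left(G \right)} = \left(-6\right) 3 = -18$)
$u = -17$ ($u = 1 - 18 = -17$)
$R{\left(T \right)} = \frac{7}{4} - 5 T$ ($R{\left(T \right)} = T \left(-5\right) + \frac{7}{4} = - 5 T + \frac{7}{4} = \frac{7}{4} - 5 T$)
$R^{2}{\left(u \right)} = \left(\frac{7}{4} - -85\right)^{2} = \left(\frac{7}{4} + 85\right)^{2} = \left(\frac{347}{4}\right)^{2} = \frac{120409}{16}$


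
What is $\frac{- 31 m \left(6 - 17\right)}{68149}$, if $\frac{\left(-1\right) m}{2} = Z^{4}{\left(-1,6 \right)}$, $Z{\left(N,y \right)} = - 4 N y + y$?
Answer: $- \frac{552420000}{68149} \approx -8106.1$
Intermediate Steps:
$Z{\left(N,y \right)} = y - 4 N y$ ($Z{\left(N,y \right)} = - 4 N y + y = y - 4 N y$)
$m = -1620000$ ($m = - 2 \left(6 \left(1 - -4\right)\right)^{4} = - 2 \left(6 \left(1 + 4\right)\right)^{4} = - 2 \left(6 \cdot 5\right)^{4} = - 2 \cdot 30^{4} = \left(-2\right) 810000 = -1620000$)
$\frac{- 31 m \left(6 - 17\right)}{68149} = \frac{\left(-31\right) \left(-1620000\right) \left(6 - 17\right)}{68149} = 50220000 \left(-11\right) \frac{1}{68149} = \left(-552420000\right) \frac{1}{68149} = - \frac{552420000}{68149}$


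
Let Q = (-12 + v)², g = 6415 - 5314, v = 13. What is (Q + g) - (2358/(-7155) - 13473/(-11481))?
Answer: 3350228759/3042465 ≈ 1101.2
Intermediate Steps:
g = 1101
Q = 1 (Q = (-12 + 13)² = 1² = 1)
(Q + g) - (2358/(-7155) - 13473/(-11481)) = (1 + 1101) - (2358/(-7155) - 13473/(-11481)) = 1102 - (2358*(-1/7155) - 13473*(-1/11481)) = 1102 - (-262/795 + 4491/3827) = 1102 - 1*2567671/3042465 = 1102 - 2567671/3042465 = 3350228759/3042465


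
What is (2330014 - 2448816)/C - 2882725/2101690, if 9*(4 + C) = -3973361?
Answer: -1841409217681/1670169748186 ≈ -1.1025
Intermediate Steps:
C = -3973397/9 (C = -4 + (⅑)*(-3973361) = -4 - 3973361/9 = -3973397/9 ≈ -4.4149e+5)
(2330014 - 2448816)/C - 2882725/2101690 = (2330014 - 2448816)/(-3973397/9) - 2882725/2101690 = -118802*(-9/3973397) - 2882725*1/2101690 = 1069218/3973397 - 576545/420338 = -1841409217681/1670169748186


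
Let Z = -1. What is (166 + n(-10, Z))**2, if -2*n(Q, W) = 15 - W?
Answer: 24964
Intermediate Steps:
n(Q, W) = -15/2 + W/2 (n(Q, W) = -(15 - W)/2 = -15/2 + W/2)
(166 + n(-10, Z))**2 = (166 + (-15/2 + (1/2)*(-1)))**2 = (166 + (-15/2 - 1/2))**2 = (166 - 8)**2 = 158**2 = 24964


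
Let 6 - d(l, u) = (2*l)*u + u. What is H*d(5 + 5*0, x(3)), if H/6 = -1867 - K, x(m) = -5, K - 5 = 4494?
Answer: -2329956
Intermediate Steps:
K = 4499 (K = 5 + 4494 = 4499)
d(l, u) = 6 - u - 2*l*u (d(l, u) = 6 - ((2*l)*u + u) = 6 - (2*l*u + u) = 6 - (u + 2*l*u) = 6 + (-u - 2*l*u) = 6 - u - 2*l*u)
H = -38196 (H = 6*(-1867 - 1*4499) = 6*(-1867 - 4499) = 6*(-6366) = -38196)
H*d(5 + 5*0, x(3)) = -38196*(6 - 1*(-5) - 2*(5 + 5*0)*(-5)) = -38196*(6 + 5 - 2*(5 + 0)*(-5)) = -38196*(6 + 5 - 2*5*(-5)) = -38196*(6 + 5 + 50) = -38196*61 = -2329956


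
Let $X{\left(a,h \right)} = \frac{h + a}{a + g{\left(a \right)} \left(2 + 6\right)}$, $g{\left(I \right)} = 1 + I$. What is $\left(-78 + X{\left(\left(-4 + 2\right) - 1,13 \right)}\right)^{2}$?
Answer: $\frac{2226064}{361} \approx 6166.4$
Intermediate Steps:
$X{\left(a,h \right)} = \frac{a + h}{8 + 9 a}$ ($X{\left(a,h \right)} = \frac{h + a}{a + \left(1 + a\right) \left(2 + 6\right)} = \frac{a + h}{a + \left(1 + a\right) 8} = \frac{a + h}{a + \left(8 + 8 a\right)} = \frac{a + h}{8 + 9 a}$)
$\left(-78 + X{\left(\left(-4 + 2\right) - 1,13 \right)}\right)^{2} = \left(-78 + \frac{\left(\left(-4 + 2\right) - 1\right) + 13}{8 + 9 \left(\left(-4 + 2\right) - 1\right)}\right)^{2} = \left(-78 + \frac{\left(-2 - 1\right) + 13}{8 + 9 \left(-2 - 1\right)}\right)^{2} = \left(-78 + \frac{-3 + 13}{8 + 9 \left(-3\right)}\right)^{2} = \left(-78 + \frac{1}{8 - 27} \cdot 10\right)^{2} = \left(-78 + \frac{1}{-19} \cdot 10\right)^{2} = \left(-78 - \frac{10}{19}\right)^{2} = \left(- \frac{1492}{19}\right)^{2} = \frac{2226064}{361}$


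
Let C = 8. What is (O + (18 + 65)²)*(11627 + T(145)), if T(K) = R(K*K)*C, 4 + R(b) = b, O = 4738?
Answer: 2090476465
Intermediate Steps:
R(b) = -4 + b
T(K) = -32 + 8*K² (T(K) = (-4 + K*K)*8 = (-4 + K²)*8 = -32 + 8*K²)
(O + (18 + 65)²)*(11627 + T(145)) = (4738 + (18 + 65)²)*(11627 + (-32 + 8*145²)) = (4738 + 83²)*(11627 + (-32 + 8*21025)) = (4738 + 6889)*(11627 + (-32 + 168200)) = 11627*(11627 + 168168) = 11627*179795 = 2090476465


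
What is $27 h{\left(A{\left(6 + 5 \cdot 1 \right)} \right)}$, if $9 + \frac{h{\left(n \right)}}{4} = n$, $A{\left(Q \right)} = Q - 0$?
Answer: $216$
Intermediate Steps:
$A{\left(Q \right)} = Q$ ($A{\left(Q \right)} = Q + 0 = Q$)
$h{\left(n \right)} = -36 + 4 n$
$27 h{\left(A{\left(6 + 5 \cdot 1 \right)} \right)} = 27 \left(-36 + 4 \left(6 + 5 \cdot 1\right)\right) = 27 \left(-36 + 4 \left(6 + 5\right)\right) = 27 \left(-36 + 4 \cdot 11\right) = 27 \left(-36 + 44\right) = 27 \cdot 8 = 216$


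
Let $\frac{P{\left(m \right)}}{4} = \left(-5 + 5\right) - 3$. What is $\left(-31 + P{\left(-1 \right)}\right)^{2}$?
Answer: $1849$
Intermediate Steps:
$P{\left(m \right)} = -12$ ($P{\left(m \right)} = 4 \left(\left(-5 + 5\right) - 3\right) = 4 \left(0 - 3\right) = 4 \left(-3\right) = -12$)
$\left(-31 + P{\left(-1 \right)}\right)^{2} = \left(-31 - 12\right)^{2} = \left(-43\right)^{2} = 1849$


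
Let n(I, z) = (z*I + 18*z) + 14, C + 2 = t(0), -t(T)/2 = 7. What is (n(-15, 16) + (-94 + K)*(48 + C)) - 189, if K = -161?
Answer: -8287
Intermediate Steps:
t(T) = -14 (t(T) = -2*7 = -14)
C = -16 (C = -2 - 14 = -16)
n(I, z) = 14 + 18*z + I*z (n(I, z) = (I*z + 18*z) + 14 = (18*z + I*z) + 14 = 14 + 18*z + I*z)
(n(-15, 16) + (-94 + K)*(48 + C)) - 189 = ((14 + 18*16 - 15*16) + (-94 - 161)*(48 - 16)) - 189 = ((14 + 288 - 240) - 255*32) - 189 = (62 - 8160) - 189 = -8098 - 189 = -8287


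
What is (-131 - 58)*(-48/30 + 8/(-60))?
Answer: 1638/5 ≈ 327.60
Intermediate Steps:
(-131 - 58)*(-48/30 + 8/(-60)) = -189*(-48*1/30 + 8*(-1/60)) = -189*(-8/5 - 2/15) = -189*(-26/15) = 1638/5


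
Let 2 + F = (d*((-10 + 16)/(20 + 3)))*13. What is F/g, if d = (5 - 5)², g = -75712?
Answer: 1/37856 ≈ 2.6416e-5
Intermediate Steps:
d = 0 (d = 0² = 0)
F = -2 (F = -2 + (0*((-10 + 16)/(20 + 3)))*13 = -2 + (0*(6/23))*13 = -2 + 0*13 = -2 + 0 = -2)
F/g = -2/(-75712) = -2*(-1/75712) = 1/37856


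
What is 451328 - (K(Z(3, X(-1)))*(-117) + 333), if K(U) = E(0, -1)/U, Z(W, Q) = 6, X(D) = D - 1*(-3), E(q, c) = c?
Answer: 901951/2 ≈ 4.5098e+5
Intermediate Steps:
X(D) = 3 + D (X(D) = D + 3 = 3 + D)
K(U) = -1/U
451328 - (K(Z(3, X(-1)))*(-117) + 333) = 451328 - (-1/6*(-117) + 333) = 451328 - (-1*⅙*(-117) + 333) = 451328 - (-⅙*(-117) + 333) = 451328 - (39/2 + 333) = 451328 - 1*705/2 = 451328 - 705/2 = 901951/2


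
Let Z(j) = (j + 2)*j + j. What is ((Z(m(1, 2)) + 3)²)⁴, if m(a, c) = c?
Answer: 815730721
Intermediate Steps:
Z(j) = j + j*(2 + j) (Z(j) = (2 + j)*j + j = j*(2 + j) + j = j + j*(2 + j))
((Z(m(1, 2)) + 3)²)⁴ = ((2*(3 + 2) + 3)²)⁴ = ((2*5 + 3)²)⁴ = ((10 + 3)²)⁴ = (13²)⁴ = 169⁴ = 815730721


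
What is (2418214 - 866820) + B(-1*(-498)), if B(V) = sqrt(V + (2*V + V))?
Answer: 1551394 + 2*sqrt(498) ≈ 1.5514e+6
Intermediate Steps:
B(V) = 2*sqrt(V) (B(V) = sqrt(V + 3*V) = sqrt(4*V) = 2*sqrt(V))
(2418214 - 866820) + B(-1*(-498)) = (2418214 - 866820) + 2*sqrt(-1*(-498)) = 1551394 + 2*sqrt(498)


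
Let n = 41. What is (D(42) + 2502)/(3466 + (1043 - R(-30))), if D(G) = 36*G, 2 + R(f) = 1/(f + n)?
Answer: 7359/8270 ≈ 0.88984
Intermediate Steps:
R(f) = -2 + 1/(41 + f) (R(f) = -2 + 1/(f + 41) = -2 + 1/(41 + f))
(D(42) + 2502)/(3466 + (1043 - R(-30))) = (36*42 + 2502)/(3466 + (1043 - (-81 - 2*(-30))/(41 - 30))) = (1512 + 2502)/(3466 + (1043 - (-81 + 60)/11)) = 4014/(3466 + (1043 - (-21)/11)) = 4014/(3466 + (1043 - 1*(-21/11))) = 4014/(3466 + (1043 + 21/11)) = 4014/(3466 + 11494/11) = 4014/(49620/11) = 4014*(11/49620) = 7359/8270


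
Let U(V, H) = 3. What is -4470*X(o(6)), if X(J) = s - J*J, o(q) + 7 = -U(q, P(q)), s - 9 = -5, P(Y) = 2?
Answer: 429120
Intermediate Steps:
s = 4 (s = 9 - 5 = 4)
o(q) = -10 (o(q) = -7 - 1*3 = -7 - 3 = -10)
X(J) = 4 - J² (X(J) = 4 - J*J = 4 - J²)
-4470*X(o(6)) = -4470*(4 - 1*(-10)²) = -4470*(4 - 1*100) = -4470*(4 - 100) = -4470*(-96) = 429120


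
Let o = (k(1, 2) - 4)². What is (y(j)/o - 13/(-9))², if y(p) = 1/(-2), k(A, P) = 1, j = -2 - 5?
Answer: 625/324 ≈ 1.9290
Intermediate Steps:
j = -7
y(p) = -½
o = 9 (o = (1 - 4)² = (-3)² = 9)
(y(j)/o - 13/(-9))² = (-½/9 - 13/(-9))² = (-½*⅑ - 13*(-⅑))² = (-1/18 + 13/9)² = (25/18)² = 625/324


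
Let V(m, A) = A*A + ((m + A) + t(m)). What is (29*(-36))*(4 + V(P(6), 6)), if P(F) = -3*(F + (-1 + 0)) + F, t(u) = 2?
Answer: -40716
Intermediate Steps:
P(F) = 3 - 2*F (P(F) = -3*(F - 1) + F = -3*(-1 + F) + F = (3 - 3*F) + F = 3 - 2*F)
V(m, A) = 2 + A + m + A² (V(m, A) = A*A + ((m + A) + 2) = A² + ((A + m) + 2) = A² + (2 + A + m) = 2 + A + m + A²)
(29*(-36))*(4 + V(P(6), 6)) = (29*(-36))*(4 + (2 + 6 + (3 - 2*6) + 6²)) = -1044*(4 + (2 + 6 + (3 - 12) + 36)) = -1044*(4 + (2 + 6 - 9 + 36)) = -1044*(4 + 35) = -1044*39 = -40716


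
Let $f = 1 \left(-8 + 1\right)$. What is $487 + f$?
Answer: $480$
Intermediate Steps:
$f = -7$ ($f = 1 \left(-7\right) = -7$)
$487 + f = 487 - 7 = 480$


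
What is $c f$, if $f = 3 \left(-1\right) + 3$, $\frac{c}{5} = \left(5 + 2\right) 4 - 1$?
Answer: $0$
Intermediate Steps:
$c = 135$ ($c = 5 \left(\left(5 + 2\right) 4 - 1\right) = 5 \left(7 \cdot 4 - 1\right) = 5 \left(28 - 1\right) = 5 \cdot 27 = 135$)
$f = 0$ ($f = -3 + 3 = 0$)
$c f = 135 \cdot 0 = 0$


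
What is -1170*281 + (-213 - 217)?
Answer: -329200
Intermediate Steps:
-1170*281 + (-213 - 217) = -328770 - 430 = -329200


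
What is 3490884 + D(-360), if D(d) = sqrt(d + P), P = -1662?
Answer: 3490884 + I*sqrt(2022) ≈ 3.4909e+6 + 44.967*I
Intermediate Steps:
D(d) = sqrt(-1662 + d) (D(d) = sqrt(d - 1662) = sqrt(-1662 + d))
3490884 + D(-360) = 3490884 + sqrt(-1662 - 360) = 3490884 + sqrt(-2022) = 3490884 + I*sqrt(2022)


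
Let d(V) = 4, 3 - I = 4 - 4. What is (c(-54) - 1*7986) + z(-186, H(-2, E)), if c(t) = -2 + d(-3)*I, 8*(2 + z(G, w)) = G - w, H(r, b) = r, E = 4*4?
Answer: -8001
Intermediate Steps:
E = 16
I = 3 (I = 3 - (4 - 4) = 3 - 1*0 = 3 + 0 = 3)
z(G, w) = -2 - w/8 + G/8 (z(G, w) = -2 + (G - w)/8 = -2 + (-w/8 + G/8) = -2 - w/8 + G/8)
c(t) = 10 (c(t) = -2 + 4*3 = -2 + 12 = 10)
(c(-54) - 1*7986) + z(-186, H(-2, E)) = (10 - 1*7986) + (-2 - ⅛*(-2) + (⅛)*(-186)) = (10 - 7986) + (-2 + ¼ - 93/4) = -7976 - 25 = -8001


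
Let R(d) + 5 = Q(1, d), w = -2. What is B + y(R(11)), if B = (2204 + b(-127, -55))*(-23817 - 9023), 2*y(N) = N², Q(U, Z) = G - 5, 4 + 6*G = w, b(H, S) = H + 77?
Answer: -141474599/2 ≈ -7.0737e+7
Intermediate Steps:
b(H, S) = 77 + H
G = -1 (G = -⅔ + (⅙)*(-2) = -⅔ - ⅓ = -1)
Q(U, Z) = -6 (Q(U, Z) = -1 - 5 = -6)
R(d) = -11 (R(d) = -5 - 6 = -11)
y(N) = N²/2
B = -70737360 (B = (2204 + (77 - 127))*(-23817 - 9023) = (2204 - 50)*(-32840) = 2154*(-32840) = -70737360)
B + y(R(11)) = -70737360 + (½)*(-11)² = -70737360 + (½)*121 = -70737360 + 121/2 = -141474599/2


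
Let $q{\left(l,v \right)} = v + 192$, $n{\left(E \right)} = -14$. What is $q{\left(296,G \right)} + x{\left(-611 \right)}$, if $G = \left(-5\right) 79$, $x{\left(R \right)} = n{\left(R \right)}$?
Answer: $-217$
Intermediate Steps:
$x{\left(R \right)} = -14$
$G = -395$
$q{\left(l,v \right)} = 192 + v$
$q{\left(296,G \right)} + x{\left(-611 \right)} = \left(192 - 395\right) - 14 = -203 - 14 = -217$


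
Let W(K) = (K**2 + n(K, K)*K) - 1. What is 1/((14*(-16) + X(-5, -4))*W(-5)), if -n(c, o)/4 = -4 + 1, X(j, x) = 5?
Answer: 1/7884 ≈ 0.00012684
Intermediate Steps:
n(c, o) = 12 (n(c, o) = -4*(-4 + 1) = -4*(-3) = 12)
W(K) = -1 + K**2 + 12*K (W(K) = (K**2 + 12*K) - 1 = -1 + K**2 + 12*K)
1/((14*(-16) + X(-5, -4))*W(-5)) = 1/((14*(-16) + 5)*(-1 + (-5)**2 + 12*(-5))) = 1/((-224 + 5)*(-1 + 25 - 60)) = 1/(-219*(-36)) = 1/7884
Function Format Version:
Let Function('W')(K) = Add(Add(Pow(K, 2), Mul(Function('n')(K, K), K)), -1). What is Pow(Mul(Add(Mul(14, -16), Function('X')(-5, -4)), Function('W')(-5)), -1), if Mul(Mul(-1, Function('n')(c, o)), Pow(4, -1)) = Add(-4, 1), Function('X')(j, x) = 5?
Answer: Rational(1, 7884) ≈ 0.00012684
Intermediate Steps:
Function('n')(c, o) = 12 (Function('n')(c, o) = Mul(-4, Add(-4, 1)) = Mul(-4, -3) = 12)
Function('W')(K) = Add(-1, Pow(K, 2), Mul(12, K)) (Function('W')(K) = Add(Add(Pow(K, 2), Mul(12, K)), -1) = Add(-1, Pow(K, 2), Mul(12, K)))
Pow(Mul(Add(Mul(14, -16), Function('X')(-5, -4)), Function('W')(-5)), -1) = Pow(Mul(Add(Mul(14, -16), 5), Add(-1, Pow(-5, 2), Mul(12, -5))), -1) = Pow(Mul(Add(-224, 5), Add(-1, 25, -60)), -1) = Pow(Mul(-219, -36), -1) = Pow(7884, -1) = Rational(1, 7884)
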